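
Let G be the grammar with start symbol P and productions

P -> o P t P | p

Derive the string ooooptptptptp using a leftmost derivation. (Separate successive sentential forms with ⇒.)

P ⇒ oPtP   [P -> o P t P]
oPtP ⇒ ooPtPtP   [P -> o P t P]
ooPtPtP ⇒ oooPtPtPtP   [P -> o P t P]
oooPtPtPtP ⇒ ooooPtPtPtPtP   [P -> o P t P]
ooooPtPtPtPtP ⇒ ooooptPtPtPtP   [P -> p]
ooooptPtPtPtP ⇒ ooooptptPtPtP   [P -> p]
ooooptptPtPtP ⇒ ooooptptptPtP   [P -> p]
ooooptptptPtP ⇒ ooooptptptptP   [P -> p]
ooooptptptptP ⇒ ooooptptptptp   [P -> p]

P ⇒ oPtP ⇒ ooPtPtP ⇒ oooPtPtPtP ⇒ ooooPtPtPtPtP ⇒ ooooptPtPtPtP ⇒ ooooptptPtPtP ⇒ ooooptptptPtP ⇒ ooooptptptptP ⇒ ooooptptptptp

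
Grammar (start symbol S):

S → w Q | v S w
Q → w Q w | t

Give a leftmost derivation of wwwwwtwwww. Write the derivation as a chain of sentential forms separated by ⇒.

S⇒wQ⇒wwQw⇒wwwQww⇒wwwwQwww⇒wwwwwQwwww⇒wwwwwtwwww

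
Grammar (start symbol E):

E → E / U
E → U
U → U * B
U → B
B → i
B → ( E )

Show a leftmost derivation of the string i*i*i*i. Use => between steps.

E => U => U*B => U*B*B => U*B*B*B => B*B*B*B => i*B*B*B => i*i*B*B => i*i*i*B => i*i*i*i

E => U   [E → U]
U => U*B   [U → U * B]
U*B => U*B*B   [U → U * B]
U*B*B => U*B*B*B   [U → U * B]
U*B*B*B => B*B*B*B   [U → B]
B*B*B*B => i*B*B*B   [B → i]
i*B*B*B => i*i*B*B   [B → i]
i*i*B*B => i*i*i*B   [B → i]
i*i*i*B => i*i*i*i   [B → i]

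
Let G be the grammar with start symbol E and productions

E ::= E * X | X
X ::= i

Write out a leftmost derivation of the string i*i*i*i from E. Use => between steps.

E=>E*X=>E*X*X=>E*X*X*X=>X*X*X*X=>i*X*X*X=>i*i*X*X=>i*i*i*X=>i*i*i*i

E => E*X   [E ::= E * X]
E*X => E*X*X   [E ::= E * X]
E*X*X => E*X*X*X   [E ::= E * X]
E*X*X*X => X*X*X*X   [E ::= X]
X*X*X*X => i*X*X*X   [X ::= i]
i*X*X*X => i*i*X*X   [X ::= i]
i*i*X*X => i*i*i*X   [X ::= i]
i*i*i*X => i*i*i*i   [X ::= i]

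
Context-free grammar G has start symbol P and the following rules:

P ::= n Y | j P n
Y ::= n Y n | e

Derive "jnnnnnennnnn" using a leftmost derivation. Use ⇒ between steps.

P ⇒ jPn ⇒ jnYn ⇒ jnnYnn ⇒ jnnnYnnn ⇒ jnnnnYnnnn ⇒ jnnnnnYnnnnn ⇒ jnnnnnennnnn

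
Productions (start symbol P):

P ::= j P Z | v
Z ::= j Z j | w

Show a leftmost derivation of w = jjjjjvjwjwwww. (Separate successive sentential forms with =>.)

P => jPZ => jjPZZ => jjjPZZZ => jjjjPZZZZ => jjjjjPZZZZZ => jjjjjvZZZZZ => jjjjjvjZjZZZZ => jjjjjvjwjZZZZ => jjjjjvjwjwZZZ => jjjjjvjwjwwZZ => jjjjjvjwjwwwZ => jjjjjvjwjwwww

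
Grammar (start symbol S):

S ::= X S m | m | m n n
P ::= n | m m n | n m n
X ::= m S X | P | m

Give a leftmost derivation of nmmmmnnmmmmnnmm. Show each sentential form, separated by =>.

S => XSm   [S ::= X S m]
XSm => PSm   [X ::= P]
PSm => nSm   [P ::= n]
nSm => nXSmm   [S ::= X S m]
nXSmm => nmSXSmm   [X ::= m S X]
nmSXSmm => nmXSmXSmm   [S ::= X S m]
nmXSmXSmm => nmmSmXSmm   [X ::= m]
nmmSmXSmm => nmmXSmmXSmm   [S ::= X S m]
nmmXSmmXSmm => nmmmSmmXSmm   [X ::= m]
nmmmSmmXSmm => nmmmmnnmmXSmm   [S ::= m n n]
nmmmmnnmmXSmm => nmmmmnnmmmSmm   [X ::= m]
nmmmmnnmmmSmm => nmmmmnnmmmmnnmm   [S ::= m n n]

S=>XSm=>PSm=>nSm=>nXSmm=>nmSXSmm=>nmXSmXSmm=>nmmSmXSmm=>nmmXSmmXSmm=>nmmmSmmXSmm=>nmmmmnnmmXSmm=>nmmmmnnmmmSmm=>nmmmmnnmmmmnnmm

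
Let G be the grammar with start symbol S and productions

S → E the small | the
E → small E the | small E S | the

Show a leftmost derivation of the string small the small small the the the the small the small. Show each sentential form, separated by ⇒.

S ⇒ E the small ⇒ small E S the small ⇒ small the S the small ⇒ small the E the small the small ⇒ small the small E the the small the small ⇒ small the small small E S the the small the small ⇒ small the small small the S the the small the small ⇒ small the small small the the the the small the small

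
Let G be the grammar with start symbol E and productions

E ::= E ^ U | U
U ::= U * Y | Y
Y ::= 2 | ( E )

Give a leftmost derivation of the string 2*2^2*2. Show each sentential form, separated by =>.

E=>E^U=>U^U=>U*Y^U=>Y*Y^U=>2*Y^U=>2*2^U=>2*2^U*Y=>2*2^Y*Y=>2*2^2*Y=>2*2^2*2

E => E^U   [E ::= E ^ U]
E^U => U^U   [E ::= U]
U^U => U*Y^U   [U ::= U * Y]
U*Y^U => Y*Y^U   [U ::= Y]
Y*Y^U => 2*Y^U   [Y ::= 2]
2*Y^U => 2*2^U   [Y ::= 2]
2*2^U => 2*2^U*Y   [U ::= U * Y]
2*2^U*Y => 2*2^Y*Y   [U ::= Y]
2*2^Y*Y => 2*2^2*Y   [Y ::= 2]
2*2^2*Y => 2*2^2*2   [Y ::= 2]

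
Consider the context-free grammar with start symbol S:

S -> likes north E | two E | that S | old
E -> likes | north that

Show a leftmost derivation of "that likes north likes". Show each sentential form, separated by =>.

S => that S => that likes north E => that likes north likes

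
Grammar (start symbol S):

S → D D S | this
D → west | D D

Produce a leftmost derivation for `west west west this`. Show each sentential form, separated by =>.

S => D D S => D D D S => west D D S => west west D S => west west west S => west west west this

S => D D S   [S → D D S]
D D S => D D D S   [D → D D]
D D D S => west D D S   [D → west]
west D D S => west west D S   [D → west]
west west D S => west west west S   [D → west]
west west west S => west west west this   [S → this]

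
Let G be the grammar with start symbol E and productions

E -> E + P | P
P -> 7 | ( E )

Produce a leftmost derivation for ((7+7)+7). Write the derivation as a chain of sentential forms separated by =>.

E => P   [E -> P]
P => (E)   [P -> ( E )]
(E) => (E+P)   [E -> E + P]
(E+P) => (P+P)   [E -> P]
(P+P) => ((E)+P)   [P -> ( E )]
((E)+P) => ((E+P)+P)   [E -> E + P]
((E+P)+P) => ((P+P)+P)   [E -> P]
((P+P)+P) => ((7+P)+P)   [P -> 7]
((7+P)+P) => ((7+7)+P)   [P -> 7]
((7+7)+P) => ((7+7)+7)   [P -> 7]

E => P => (E) => (E+P) => (P+P) => ((E)+P) => ((E+P)+P) => ((P+P)+P) => ((7+P)+P) => ((7+7)+P) => ((7+7)+7)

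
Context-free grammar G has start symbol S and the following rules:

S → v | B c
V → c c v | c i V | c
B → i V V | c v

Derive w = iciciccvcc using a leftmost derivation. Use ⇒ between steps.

S ⇒ Bc   [S → B c]
Bc ⇒ iVVc   [B → i V V]
iVVc ⇒ iciVVc   [V → c i V]
iciVVc ⇒ iciciVVc   [V → c i V]
iciciVVc ⇒ iciciccvVc   [V → c c v]
iciciccvVc ⇒ iciciccvcc   [V → c]

S ⇒ Bc ⇒ iVVc ⇒ iciVVc ⇒ iciciVVc ⇒ iciciccvVc ⇒ iciciccvcc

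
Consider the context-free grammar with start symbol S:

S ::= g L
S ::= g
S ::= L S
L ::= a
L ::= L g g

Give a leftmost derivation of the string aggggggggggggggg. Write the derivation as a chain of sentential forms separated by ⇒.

S ⇒ LS ⇒ LggS ⇒ LggggS ⇒ LggggggS ⇒ LggggggggS ⇒ LggggggggggS ⇒ LggggggggggggS ⇒ LggggggggggggggS ⇒ aggggggggggggggS ⇒ aggggggggggggggg

S ⇒ LS   [S ::= L S]
LS ⇒ LggS   [L ::= L g g]
LggS ⇒ LggggS   [L ::= L g g]
LggggS ⇒ LggggggS   [L ::= L g g]
LggggggS ⇒ LggggggggS   [L ::= L g g]
LggggggggS ⇒ LggggggggggS   [L ::= L g g]
LggggggggggS ⇒ LggggggggggggS   [L ::= L g g]
LggggggggggggS ⇒ LggggggggggggggS   [L ::= L g g]
LggggggggggggggS ⇒ aggggggggggggggS   [L ::= a]
aggggggggggggggS ⇒ aggggggggggggggg   [S ::= g]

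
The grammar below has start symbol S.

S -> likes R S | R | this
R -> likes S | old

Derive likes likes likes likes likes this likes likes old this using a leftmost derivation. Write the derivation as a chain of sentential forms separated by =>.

S => likes R S => likes likes S S => likes likes R S => likes likes likes S S => likes likes likes R S => likes likes likes likes S S => likes likes likes likes R S => likes likes likes likes likes S S => likes likes likes likes likes this S => likes likes likes likes likes this R => likes likes likes likes likes this likes S => likes likes likes likes likes this likes likes R S => likes likes likes likes likes this likes likes old S => likes likes likes likes likes this likes likes old this

S => likes R S   [S -> likes R S]
likes R S => likes likes S S   [R -> likes S]
likes likes S S => likes likes R S   [S -> R]
likes likes R S => likes likes likes S S   [R -> likes S]
likes likes likes S S => likes likes likes R S   [S -> R]
likes likes likes R S => likes likes likes likes S S   [R -> likes S]
likes likes likes likes S S => likes likes likes likes R S   [S -> R]
likes likes likes likes R S => likes likes likes likes likes S S   [R -> likes S]
likes likes likes likes likes S S => likes likes likes likes likes this S   [S -> this]
likes likes likes likes likes this S => likes likes likes likes likes this R   [S -> R]
likes likes likes likes likes this R => likes likes likes likes likes this likes S   [R -> likes S]
likes likes likes likes likes this likes S => likes likes likes likes likes this likes likes R S   [S -> likes R S]
likes likes likes likes likes this likes likes R S => likes likes likes likes likes this likes likes old S   [R -> old]
likes likes likes likes likes this likes likes old S => likes likes likes likes likes this likes likes old this   [S -> this]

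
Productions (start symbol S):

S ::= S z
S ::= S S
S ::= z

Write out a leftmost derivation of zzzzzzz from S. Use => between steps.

S => SS => SzS => SSzS => zSzS => zSSzS => zSzSzS => zzzSzS => zzzzzS => zzzzzSz => zzzzzzz

S => SS   [S ::= S S]
SS => SzS   [S ::= S z]
SzS => SSzS   [S ::= S S]
SSzS => zSzS   [S ::= z]
zSzS => zSSzS   [S ::= S S]
zSSzS => zSzSzS   [S ::= S z]
zSzSzS => zzzSzS   [S ::= z]
zzzSzS => zzzzzS   [S ::= z]
zzzzzS => zzzzzSz   [S ::= S z]
zzzzzSz => zzzzzzz   [S ::= z]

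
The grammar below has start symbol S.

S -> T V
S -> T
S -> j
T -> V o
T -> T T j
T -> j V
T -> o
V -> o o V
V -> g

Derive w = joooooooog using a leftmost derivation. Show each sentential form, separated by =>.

S => T => jV => jooV => jooooV => jooooooV => jooooooooV => joooooooog

S => T   [S -> T]
T => jV   [T -> j V]
jV => jooV   [V -> o o V]
jooV => jooooV   [V -> o o V]
jooooV => jooooooV   [V -> o o V]
jooooooV => jooooooooV   [V -> o o V]
jooooooooV => joooooooog   [V -> g]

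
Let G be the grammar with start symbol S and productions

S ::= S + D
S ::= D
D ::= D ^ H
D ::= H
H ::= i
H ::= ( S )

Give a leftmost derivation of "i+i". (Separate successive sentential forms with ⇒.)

S ⇒ S+D ⇒ D+D ⇒ H+D ⇒ i+D ⇒ i+H ⇒ i+i

S ⇒ S+D   [S ::= S + D]
S+D ⇒ D+D   [S ::= D]
D+D ⇒ H+D   [D ::= H]
H+D ⇒ i+D   [H ::= i]
i+D ⇒ i+H   [D ::= H]
i+H ⇒ i+i   [H ::= i]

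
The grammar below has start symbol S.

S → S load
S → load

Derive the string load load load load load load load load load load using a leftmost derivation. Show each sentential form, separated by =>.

S => S load => S load load => S load load load => S load load load load => S load load load load load => S load load load load load load => S load load load load load load load => S load load load load load load load load => S load load load load load load load load load => load load load load load load load load load load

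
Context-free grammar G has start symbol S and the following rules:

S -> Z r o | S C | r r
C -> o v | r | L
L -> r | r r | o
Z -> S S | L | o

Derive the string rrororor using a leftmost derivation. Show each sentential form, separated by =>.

S=>SC=>ZroC=>SSroC=>rrSroC=>rrZroroC=>rrLroroC=>rrororoC=>rrororoL=>rrororor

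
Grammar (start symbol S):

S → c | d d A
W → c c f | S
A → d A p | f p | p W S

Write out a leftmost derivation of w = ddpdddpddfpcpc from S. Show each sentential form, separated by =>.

S=>ddA=>ddpWS=>ddpSS=>ddpddAS=>ddpdddApS=>ddpdddpWSpS=>ddpdddpSSpS=>ddpdddpddASpS=>ddpdddpddfpSpS=>ddpdddpddfpcpS=>ddpdddpddfpcpc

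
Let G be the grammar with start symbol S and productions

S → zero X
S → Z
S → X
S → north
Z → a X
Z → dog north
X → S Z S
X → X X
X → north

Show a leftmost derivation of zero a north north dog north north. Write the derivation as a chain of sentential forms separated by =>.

S => zero X => zero S Z S => zero Z Z S => zero a X Z S => zero a X X Z S => zero a north X Z S => zero a north north Z S => zero a north north dog north S => zero a north north dog north north

S => zero X   [S → zero X]
zero X => zero S Z S   [X → S Z S]
zero S Z S => zero Z Z S   [S → Z]
zero Z Z S => zero a X Z S   [Z → a X]
zero a X Z S => zero a X X Z S   [X → X X]
zero a X X Z S => zero a north X Z S   [X → north]
zero a north X Z S => zero a north north Z S   [X → north]
zero a north north Z S => zero a north north dog north S   [Z → dog north]
zero a north north dog north S => zero a north north dog north north   [S → north]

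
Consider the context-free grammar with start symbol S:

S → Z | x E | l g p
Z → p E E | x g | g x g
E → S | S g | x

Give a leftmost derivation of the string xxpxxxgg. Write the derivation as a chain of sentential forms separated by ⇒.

S ⇒ xE   [S → x E]
xE ⇒ xSg   [E → S g]
xSg ⇒ xxEg   [S → x E]
xxEg ⇒ xxSgg   [E → S g]
xxSgg ⇒ xxZgg   [S → Z]
xxZgg ⇒ xxpEEgg   [Z → p E E]
xxpEEgg ⇒ xxpxEgg   [E → x]
xxpxEgg ⇒ xxpxSgg   [E → S]
xxpxSgg ⇒ xxpxxEgg   [S → x E]
xxpxxEgg ⇒ xxpxxxgg   [E → x]

S ⇒ xE ⇒ xSg ⇒ xxEg ⇒ xxSgg ⇒ xxZgg ⇒ xxpEEgg ⇒ xxpxEgg ⇒ xxpxSgg ⇒ xxpxxEgg ⇒ xxpxxxgg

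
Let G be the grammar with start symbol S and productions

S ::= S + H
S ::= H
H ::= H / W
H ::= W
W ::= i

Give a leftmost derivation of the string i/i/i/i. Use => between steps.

S => H => H/W => H/W/W => H/W/W/W => W/W/W/W => i/W/W/W => i/i/W/W => i/i/i/W => i/i/i/i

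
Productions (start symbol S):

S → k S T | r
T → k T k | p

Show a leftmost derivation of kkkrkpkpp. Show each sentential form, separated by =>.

S=>kST=>kkSTT=>kkkSTTT=>kkkrTTT=>kkkrkTkTT=>kkkrkpkTT=>kkkrkpkpT=>kkkrkpkpp

S => kST   [S → k S T]
kST => kkSTT   [S → k S T]
kkSTT => kkkSTTT   [S → k S T]
kkkSTTT => kkkrTTT   [S → r]
kkkrTTT => kkkrkTkTT   [T → k T k]
kkkrkTkTT => kkkrkpkTT   [T → p]
kkkrkpkTT => kkkrkpkpT   [T → p]
kkkrkpkpT => kkkrkpkpp   [T → p]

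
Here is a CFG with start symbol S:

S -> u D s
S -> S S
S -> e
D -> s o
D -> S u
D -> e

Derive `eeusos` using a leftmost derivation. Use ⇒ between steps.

S⇒SS⇒eS⇒eSS⇒eeS⇒eeuDs⇒eeusos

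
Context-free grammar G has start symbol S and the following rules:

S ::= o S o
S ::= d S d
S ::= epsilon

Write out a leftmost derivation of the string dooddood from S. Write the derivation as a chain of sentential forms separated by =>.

S => dSd => doSod => dooSood => doodSdood => dooddood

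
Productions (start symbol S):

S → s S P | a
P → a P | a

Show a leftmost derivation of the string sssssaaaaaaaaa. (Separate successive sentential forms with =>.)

S => sSP => ssSPP => sssSPPP => ssssSPPPP => sssssSPPPPP => sssssaPPPPP => sssssaaPPPPP => sssssaaaPPPP => sssssaaaaPPP => sssssaaaaaPP => sssssaaaaaaP => sssssaaaaaaaP => sssssaaaaaaaaP => sssssaaaaaaaaa

S => sSP   [S → s S P]
sSP => ssSPP   [S → s S P]
ssSPP => sssSPPP   [S → s S P]
sssSPPP => ssssSPPPP   [S → s S P]
ssssSPPPP => sssssSPPPPP   [S → s S P]
sssssSPPPPP => sssssaPPPPP   [S → a]
sssssaPPPPP => sssssaaPPPPP   [P → a P]
sssssaaPPPPP => sssssaaaPPPP   [P → a]
sssssaaaPPPP => sssssaaaaPPP   [P → a]
sssssaaaaPPP => sssssaaaaaPP   [P → a]
sssssaaaaaPP => sssssaaaaaaP   [P → a]
sssssaaaaaaP => sssssaaaaaaaP   [P → a P]
sssssaaaaaaaP => sssssaaaaaaaaP   [P → a P]
sssssaaaaaaaaP => sssssaaaaaaaaa   [P → a]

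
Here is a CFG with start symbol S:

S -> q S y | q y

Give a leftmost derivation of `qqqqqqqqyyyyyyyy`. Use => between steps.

S => qSy   [S -> q S y]
qSy => qqSyy   [S -> q S y]
qqSyy => qqqSyyy   [S -> q S y]
qqqSyyy => qqqqSyyyy   [S -> q S y]
qqqqSyyyy => qqqqqSyyyyy   [S -> q S y]
qqqqqSyyyyy => qqqqqqSyyyyyy   [S -> q S y]
qqqqqqSyyyyyy => qqqqqqqSyyyyyyy   [S -> q S y]
qqqqqqqSyyyyyyy => qqqqqqqqyyyyyyyy   [S -> q y]

S => qSy => qqSyy => qqqSyyy => qqqqSyyyy => qqqqqSyyyyy => qqqqqqSyyyyyy => qqqqqqqSyyyyyyy => qqqqqqqqyyyyyyyy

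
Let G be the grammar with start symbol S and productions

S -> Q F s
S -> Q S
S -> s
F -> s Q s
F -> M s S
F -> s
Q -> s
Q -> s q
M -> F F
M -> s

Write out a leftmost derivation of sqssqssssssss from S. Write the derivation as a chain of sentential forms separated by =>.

S => QFs => sqFs => sqMsSs => sqFFsSs => sqsQsFsSs => sqssqsFsSs => sqssqsMsSsSs => sqssqsFFsSsSs => sqssqssFsSsSs => sqssqssssSsSs => sqssqssssssSs => sqssqssssssss

S => QFs   [S -> Q F s]
QFs => sqFs   [Q -> s q]
sqFs => sqMsSs   [F -> M s S]
sqMsSs => sqFFsSs   [M -> F F]
sqFFsSs => sqsQsFsSs   [F -> s Q s]
sqsQsFsSs => sqssqsFsSs   [Q -> s q]
sqssqsFsSs => sqssqsMsSsSs   [F -> M s S]
sqssqsMsSsSs => sqssqsFFsSsSs   [M -> F F]
sqssqsFFsSsSs => sqssqssFsSsSs   [F -> s]
sqssqssFsSsSs => sqssqssssSsSs   [F -> s]
sqssqssssSsSs => sqssqssssssSs   [S -> s]
sqssqssssssSs => sqssqssssssss   [S -> s]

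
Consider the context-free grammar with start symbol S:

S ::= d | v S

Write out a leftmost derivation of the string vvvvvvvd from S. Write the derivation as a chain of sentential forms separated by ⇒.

S ⇒ vS   [S ::= v S]
vS ⇒ vvS   [S ::= v S]
vvS ⇒ vvvS   [S ::= v S]
vvvS ⇒ vvvvS   [S ::= v S]
vvvvS ⇒ vvvvvS   [S ::= v S]
vvvvvS ⇒ vvvvvvS   [S ::= v S]
vvvvvvS ⇒ vvvvvvvS   [S ::= v S]
vvvvvvvS ⇒ vvvvvvvd   [S ::= d]

S⇒vS⇒vvS⇒vvvS⇒vvvvS⇒vvvvvS⇒vvvvvvS⇒vvvvvvvS⇒vvvvvvvd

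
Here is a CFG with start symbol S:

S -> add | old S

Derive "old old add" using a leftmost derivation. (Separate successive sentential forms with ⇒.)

S ⇒ old S ⇒ old old S ⇒ old old add

S ⇒ old S   [S -> old S]
old S ⇒ old old S   [S -> old S]
old old S ⇒ old old add   [S -> add]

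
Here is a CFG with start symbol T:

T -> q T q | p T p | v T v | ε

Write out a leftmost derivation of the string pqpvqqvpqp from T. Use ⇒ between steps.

T ⇒ pTp ⇒ pqTqp ⇒ pqpTpqp ⇒ pqpvTvpqp ⇒ pqpvqTqvpqp ⇒ pqpvqqvpqp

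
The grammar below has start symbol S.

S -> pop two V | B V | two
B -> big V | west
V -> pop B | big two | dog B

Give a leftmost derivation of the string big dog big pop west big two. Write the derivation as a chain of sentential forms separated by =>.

S => B V => big V V => big dog B V => big dog big V V => big dog big pop B V => big dog big pop west V => big dog big pop west big two

S => B V   [S -> B V]
B V => big V V   [B -> big V]
big V V => big dog B V   [V -> dog B]
big dog B V => big dog big V V   [B -> big V]
big dog big V V => big dog big pop B V   [V -> pop B]
big dog big pop B V => big dog big pop west V   [B -> west]
big dog big pop west V => big dog big pop west big two   [V -> big two]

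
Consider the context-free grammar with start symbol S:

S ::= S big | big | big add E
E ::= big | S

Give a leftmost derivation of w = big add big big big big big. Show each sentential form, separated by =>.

S => S big => S big big => S big big big => S big big big big => big add E big big big big => big add big big big big big

S => S big   [S ::= S big]
S big => S big big   [S ::= S big]
S big big => S big big big   [S ::= S big]
S big big big => S big big big big   [S ::= S big]
S big big big big => big add E big big big big   [S ::= big add E]
big add E big big big big => big add big big big big big   [E ::= big]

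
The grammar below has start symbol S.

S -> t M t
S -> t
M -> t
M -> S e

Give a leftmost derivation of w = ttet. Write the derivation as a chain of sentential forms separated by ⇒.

S ⇒ tMt ⇒ tSet ⇒ ttet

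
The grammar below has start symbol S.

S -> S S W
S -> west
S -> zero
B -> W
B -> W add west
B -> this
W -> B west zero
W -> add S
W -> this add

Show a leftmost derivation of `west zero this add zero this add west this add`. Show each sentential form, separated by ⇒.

S ⇒ S S W ⇒ S S W S W ⇒ S S W S W S W ⇒ west S W S W S W ⇒ west zero W S W S W ⇒ west zero this add S W S W ⇒ west zero this add zero W S W ⇒ west zero this add zero this add S W ⇒ west zero this add zero this add west W ⇒ west zero this add zero this add west this add

S ⇒ S S W   [S -> S S W]
S S W ⇒ S S W S W   [S -> S S W]
S S W S W ⇒ S S W S W S W   [S -> S S W]
S S W S W S W ⇒ west S W S W S W   [S -> west]
west S W S W S W ⇒ west zero W S W S W   [S -> zero]
west zero W S W S W ⇒ west zero this add S W S W   [W -> this add]
west zero this add S W S W ⇒ west zero this add zero W S W   [S -> zero]
west zero this add zero W S W ⇒ west zero this add zero this add S W   [W -> this add]
west zero this add zero this add S W ⇒ west zero this add zero this add west W   [S -> west]
west zero this add zero this add west W ⇒ west zero this add zero this add west this add   [W -> this add]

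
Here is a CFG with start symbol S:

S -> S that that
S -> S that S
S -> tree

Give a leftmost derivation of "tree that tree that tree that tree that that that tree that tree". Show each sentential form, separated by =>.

S => S that S => S that S that S => S that that that S that S => S that S that that that S that S => S that S that S that that that S that S => S that S that S that S that that that S that S => tree that S that S that S that that that S that S => tree that tree that S that S that that that S that S => tree that tree that tree that S that that that S that S => tree that tree that tree that tree that that that S that S => tree that tree that tree that tree that that that tree that S => tree that tree that tree that tree that that that tree that tree

S => S that S   [S -> S that S]
S that S => S that S that S   [S -> S that S]
S that S that S => S that that that S that S   [S -> S that that]
S that that that S that S => S that S that that that S that S   [S -> S that S]
S that S that that that S that S => S that S that S that that that S that S   [S -> S that S]
S that S that S that that that S that S => S that S that S that S that that that S that S   [S -> S that S]
S that S that S that S that that that S that S => tree that S that S that S that that that S that S   [S -> tree]
tree that S that S that S that that that S that S => tree that tree that S that S that that that S that S   [S -> tree]
tree that tree that S that S that that that S that S => tree that tree that tree that S that that that S that S   [S -> tree]
tree that tree that tree that S that that that S that S => tree that tree that tree that tree that that that S that S   [S -> tree]
tree that tree that tree that tree that that that S that S => tree that tree that tree that tree that that that tree that S   [S -> tree]
tree that tree that tree that tree that that that tree that S => tree that tree that tree that tree that that that tree that tree   [S -> tree]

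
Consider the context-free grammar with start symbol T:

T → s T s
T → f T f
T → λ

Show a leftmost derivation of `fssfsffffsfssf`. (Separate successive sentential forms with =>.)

T => fTf => fsTsf => fssTssf => fssfTfssf => fssfsTsfssf => fssfsfTfsfssf => fssfsffTffsfssf => fssfsffffsfssf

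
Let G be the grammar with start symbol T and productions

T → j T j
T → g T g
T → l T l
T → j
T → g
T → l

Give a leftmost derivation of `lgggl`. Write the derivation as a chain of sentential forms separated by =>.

T => lTl   [T → l T l]
lTl => lgTgl   [T → g T g]
lgTgl => lgggl   [T → g]

T=>lTl=>lgTgl=>lgggl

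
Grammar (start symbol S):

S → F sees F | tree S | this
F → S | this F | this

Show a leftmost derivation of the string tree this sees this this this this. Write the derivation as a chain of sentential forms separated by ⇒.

S ⇒ tree S   [S → tree S]
tree S ⇒ tree F sees F   [S → F sees F]
tree F sees F ⇒ tree this sees F   [F → this]
tree this sees F ⇒ tree this sees this F   [F → this F]
tree this sees this F ⇒ tree this sees this this F   [F → this F]
tree this sees this this F ⇒ tree this sees this this this F   [F → this F]
tree this sees this this this F ⇒ tree this sees this this this this   [F → this]

S ⇒ tree S ⇒ tree F sees F ⇒ tree this sees F ⇒ tree this sees this F ⇒ tree this sees this this F ⇒ tree this sees this this this F ⇒ tree this sees this this this this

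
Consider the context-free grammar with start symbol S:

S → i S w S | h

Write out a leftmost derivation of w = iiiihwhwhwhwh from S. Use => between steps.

S => iSwS => iiSwSwS => iiiSwSwSwS => iiiiSwSwSwSwS => iiiihwSwSwSwS => iiiihwhwSwSwS => iiiihwhwhwSwS => iiiihwhwhwhwS => iiiihwhwhwhwh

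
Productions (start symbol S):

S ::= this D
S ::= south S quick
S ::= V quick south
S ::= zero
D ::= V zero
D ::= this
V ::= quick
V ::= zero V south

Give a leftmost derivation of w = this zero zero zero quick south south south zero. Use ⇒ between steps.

S ⇒ this D   [S ::= this D]
this D ⇒ this V zero   [D ::= V zero]
this V zero ⇒ this zero V south zero   [V ::= zero V south]
this zero V south zero ⇒ this zero zero V south south zero   [V ::= zero V south]
this zero zero V south south zero ⇒ this zero zero zero V south south south zero   [V ::= zero V south]
this zero zero zero V south south south zero ⇒ this zero zero zero quick south south south zero   [V ::= quick]

S ⇒ this D ⇒ this V zero ⇒ this zero V south zero ⇒ this zero zero V south south zero ⇒ this zero zero zero V south south south zero ⇒ this zero zero zero quick south south south zero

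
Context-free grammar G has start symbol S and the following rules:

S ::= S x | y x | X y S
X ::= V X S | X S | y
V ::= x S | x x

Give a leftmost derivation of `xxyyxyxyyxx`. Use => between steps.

S => Sx => XySx => VXSySx => xxXSySx => xxXSSySx => xxySSySx => xxyyxSySx => xxyyxyxySx => xxyyxyxyyxx

S => Sx   [S ::= S x]
Sx => XySx   [S ::= X y S]
XySx => VXSySx   [X ::= V X S]
VXSySx => xxXSySx   [V ::= x x]
xxXSySx => xxXSSySx   [X ::= X S]
xxXSSySx => xxySSySx   [X ::= y]
xxySSySx => xxyyxSySx   [S ::= y x]
xxyyxSySx => xxyyxyxySx   [S ::= y x]
xxyyxyxySx => xxyyxyxyyxx   [S ::= y x]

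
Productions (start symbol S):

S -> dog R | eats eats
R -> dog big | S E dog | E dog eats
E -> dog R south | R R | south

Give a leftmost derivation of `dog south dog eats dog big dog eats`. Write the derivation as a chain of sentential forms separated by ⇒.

S ⇒ dog R   [S -> dog R]
dog R ⇒ dog E dog eats   [R -> E dog eats]
dog E dog eats ⇒ dog R R dog eats   [E -> R R]
dog R R dog eats ⇒ dog E dog eats R dog eats   [R -> E dog eats]
dog E dog eats R dog eats ⇒ dog south dog eats R dog eats   [E -> south]
dog south dog eats R dog eats ⇒ dog south dog eats dog big dog eats   [R -> dog big]

S ⇒ dog R ⇒ dog E dog eats ⇒ dog R R dog eats ⇒ dog E dog eats R dog eats ⇒ dog south dog eats R dog eats ⇒ dog south dog eats dog big dog eats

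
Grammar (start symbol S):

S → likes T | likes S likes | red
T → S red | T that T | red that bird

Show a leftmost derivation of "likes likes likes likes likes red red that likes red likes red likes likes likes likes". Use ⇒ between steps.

S ⇒ likes S likes ⇒ likes likes S likes likes ⇒ likes likes likes S likes likes likes ⇒ likes likes likes likes S likes likes likes likes ⇒ likes likes likes likes likes T likes likes likes likes ⇒ likes likes likes likes likes T that T likes likes likes likes ⇒ likes likes likes likes likes S red that T likes likes likes likes ⇒ likes likes likes likes likes red red that T likes likes likes likes ⇒ likes likes likes likes likes red red that S red likes likes likes likes ⇒ likes likes likes likes likes red red that likes S likes red likes likes likes likes ⇒ likes likes likes likes likes red red that likes red likes red likes likes likes likes

S ⇒ likes S likes   [S → likes S likes]
likes S likes ⇒ likes likes S likes likes   [S → likes S likes]
likes likes S likes likes ⇒ likes likes likes S likes likes likes   [S → likes S likes]
likes likes likes S likes likes likes ⇒ likes likes likes likes S likes likes likes likes   [S → likes S likes]
likes likes likes likes S likes likes likes likes ⇒ likes likes likes likes likes T likes likes likes likes   [S → likes T]
likes likes likes likes likes T likes likes likes likes ⇒ likes likes likes likes likes T that T likes likes likes likes   [T → T that T]
likes likes likes likes likes T that T likes likes likes likes ⇒ likes likes likes likes likes S red that T likes likes likes likes   [T → S red]
likes likes likes likes likes S red that T likes likes likes likes ⇒ likes likes likes likes likes red red that T likes likes likes likes   [S → red]
likes likes likes likes likes red red that T likes likes likes likes ⇒ likes likes likes likes likes red red that S red likes likes likes likes   [T → S red]
likes likes likes likes likes red red that S red likes likes likes likes ⇒ likes likes likes likes likes red red that likes S likes red likes likes likes likes   [S → likes S likes]
likes likes likes likes likes red red that likes S likes red likes likes likes likes ⇒ likes likes likes likes likes red red that likes red likes red likes likes likes likes   [S → red]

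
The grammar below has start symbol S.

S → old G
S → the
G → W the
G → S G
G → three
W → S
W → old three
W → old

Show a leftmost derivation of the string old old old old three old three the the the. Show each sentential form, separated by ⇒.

S ⇒ old G   [S → old G]
old G ⇒ old W the   [G → W the]
old W the ⇒ old S the   [W → S]
old S the ⇒ old old G the   [S → old G]
old old G the ⇒ old old W the the   [G → W the]
old old W the the ⇒ old old S the the   [W → S]
old old S the the ⇒ old old old G the the   [S → old G]
old old old G the the ⇒ old old old S G the the   [G → S G]
old old old S G the the ⇒ old old old old G G the the   [S → old G]
old old old old G G the the ⇒ old old old old three G the the   [G → three]
old old old old three G the the ⇒ old old old old three W the the the   [G → W the]
old old old old three W the the the ⇒ old old old old three S the the the   [W → S]
old old old old three S the the the ⇒ old old old old three old G the the the   [S → old G]
old old old old three old G the the the ⇒ old old old old three old three the the the   [G → three]

S ⇒ old G ⇒ old W the ⇒ old S the ⇒ old old G the ⇒ old old W the the ⇒ old old S the the ⇒ old old old G the the ⇒ old old old S G the the ⇒ old old old old G G the the ⇒ old old old old three G the the ⇒ old old old old three W the the the ⇒ old old old old three S the the the ⇒ old old old old three old G the the the ⇒ old old old old three old three the the the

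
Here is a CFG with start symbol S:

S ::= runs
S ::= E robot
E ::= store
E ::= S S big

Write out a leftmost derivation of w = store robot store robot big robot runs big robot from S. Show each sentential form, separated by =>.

S => E robot => S S big robot => E robot S big robot => S S big robot S big robot => E robot S big robot S big robot => store robot S big robot S big robot => store robot E robot big robot S big robot => store robot store robot big robot S big robot => store robot store robot big robot runs big robot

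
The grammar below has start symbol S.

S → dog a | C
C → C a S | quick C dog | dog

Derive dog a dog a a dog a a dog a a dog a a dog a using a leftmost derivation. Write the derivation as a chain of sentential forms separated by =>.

S => C => C a S => C a S a S => C a S a S a S => C a S a S a S a S => C a S a S a S a S a S => dog a S a S a S a S a S => dog a dog a a S a S a S a S => dog a dog a a dog a a S a S a S => dog a dog a a dog a a dog a a S a S => dog a dog a a dog a a dog a a dog a a S => dog a dog a a dog a a dog a a dog a a dog a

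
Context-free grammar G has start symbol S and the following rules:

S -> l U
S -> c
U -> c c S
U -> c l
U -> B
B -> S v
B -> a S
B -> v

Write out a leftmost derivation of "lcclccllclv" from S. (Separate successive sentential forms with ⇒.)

S ⇒ lU   [S -> l U]
lU ⇒ lccS   [U -> c c S]
lccS ⇒ lcclU   [S -> l U]
lcclU ⇒ lcclccS   [U -> c c S]
lcclccS ⇒ lcclcclU   [S -> l U]
lcclcclU ⇒ lcclcclB   [U -> B]
lcclcclB ⇒ lcclcclSv   [B -> S v]
lcclcclSv ⇒ lcclccllUv   [S -> l U]
lcclccllUv ⇒ lcclccllclv   [U -> c l]

S⇒lU⇒lccS⇒lcclU⇒lcclccS⇒lcclcclU⇒lcclcclB⇒lcclcclSv⇒lcclccllUv⇒lcclccllclv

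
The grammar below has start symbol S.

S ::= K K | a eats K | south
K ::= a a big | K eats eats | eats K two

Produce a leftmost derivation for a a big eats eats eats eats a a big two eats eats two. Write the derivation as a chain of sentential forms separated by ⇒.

S ⇒ K K   [S ::= K K]
K K ⇒ K eats eats K   [K ::= K eats eats]
K eats eats K ⇒ a a big eats eats K   [K ::= a a big]
a a big eats eats K ⇒ a a big eats eats eats K two   [K ::= eats K two]
a a big eats eats eats K two ⇒ a a big eats eats eats K eats eats two   [K ::= K eats eats]
a a big eats eats eats K eats eats two ⇒ a a big eats eats eats eats K two eats eats two   [K ::= eats K two]
a a big eats eats eats eats K two eats eats two ⇒ a a big eats eats eats eats a a big two eats eats two   [K ::= a a big]

S ⇒ K K ⇒ K eats eats K ⇒ a a big eats eats K ⇒ a a big eats eats eats K two ⇒ a a big eats eats eats K eats eats two ⇒ a a big eats eats eats eats K two eats eats two ⇒ a a big eats eats eats eats a a big two eats eats two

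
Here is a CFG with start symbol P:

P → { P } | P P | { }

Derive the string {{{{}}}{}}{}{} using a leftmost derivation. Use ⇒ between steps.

P⇒PP⇒PPP⇒{P}PP⇒{PP}PP⇒{{P}P}PP⇒{{{P}}P}PP⇒{{{{}}}P}PP⇒{{{{}}}{}}PP⇒{{{{}}}{}}{}P⇒{{{{}}}{}}{}{}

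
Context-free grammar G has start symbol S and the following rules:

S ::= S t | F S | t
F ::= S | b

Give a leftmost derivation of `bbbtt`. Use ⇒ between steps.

S⇒FS⇒bS⇒bFS⇒bbS⇒bbSt⇒bbFSt⇒bbbSt⇒bbbtt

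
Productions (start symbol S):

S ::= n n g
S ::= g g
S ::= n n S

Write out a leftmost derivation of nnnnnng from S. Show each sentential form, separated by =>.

S=>nnS=>nnnnS=>nnnnnng

S => nnS   [S ::= n n S]
nnS => nnnnS   [S ::= n n S]
nnnnS => nnnnnng   [S ::= n n g]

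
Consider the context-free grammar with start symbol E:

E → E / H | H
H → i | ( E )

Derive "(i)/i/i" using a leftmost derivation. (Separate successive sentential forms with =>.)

E => E/H   [E → E / H]
E/H => E/H/H   [E → E / H]
E/H/H => H/H/H   [E → H]
H/H/H => (E)/H/H   [H → ( E )]
(E)/H/H => (H)/H/H   [E → H]
(H)/H/H => (i)/H/H   [H → i]
(i)/H/H => (i)/i/H   [H → i]
(i)/i/H => (i)/i/i   [H → i]

E=>E/H=>E/H/H=>H/H/H=>(E)/H/H=>(H)/H/H=>(i)/H/H=>(i)/i/H=>(i)/i/i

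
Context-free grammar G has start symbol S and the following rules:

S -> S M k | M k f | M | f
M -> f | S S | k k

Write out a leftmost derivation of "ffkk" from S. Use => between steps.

S => M => SS => fS => fM => fSS => ffS => ffM => ffkk

S => M   [S -> M]
M => SS   [M -> S S]
SS => fS   [S -> f]
fS => fM   [S -> M]
fM => fSS   [M -> S S]
fSS => ffS   [S -> f]
ffS => ffM   [S -> M]
ffM => ffkk   [M -> k k]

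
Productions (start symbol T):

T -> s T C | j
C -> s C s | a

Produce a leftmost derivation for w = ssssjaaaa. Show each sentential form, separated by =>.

T => sTC => ssTCC => sssTCCC => ssssTCCCC => ssssjCCCC => ssssjaCCC => ssssjaaCC => ssssjaaaC => ssssjaaaa

T => sTC   [T -> s T C]
sTC => ssTCC   [T -> s T C]
ssTCC => sssTCCC   [T -> s T C]
sssTCCC => ssssTCCCC   [T -> s T C]
ssssTCCCC => ssssjCCCC   [T -> j]
ssssjCCCC => ssssjaCCC   [C -> a]
ssssjaCCC => ssssjaaCC   [C -> a]
ssssjaaCC => ssssjaaaC   [C -> a]
ssssjaaaC => ssssjaaaa   [C -> a]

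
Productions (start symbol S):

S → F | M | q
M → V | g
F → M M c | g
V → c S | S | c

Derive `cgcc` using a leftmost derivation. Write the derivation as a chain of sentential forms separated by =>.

S => F => MMc => VMc => cSMc => cMMc => cgMc => cgVc => cgcc

S => F   [S → F]
F => MMc   [F → M M c]
MMc => VMc   [M → V]
VMc => cSMc   [V → c S]
cSMc => cMMc   [S → M]
cMMc => cgMc   [M → g]
cgMc => cgVc   [M → V]
cgVc => cgcc   [V → c]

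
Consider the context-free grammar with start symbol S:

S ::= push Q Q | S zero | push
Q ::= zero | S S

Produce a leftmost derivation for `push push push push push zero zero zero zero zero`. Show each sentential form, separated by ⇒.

S ⇒ S zero ⇒ push Q Q zero ⇒ push S S Q zero ⇒ push push S Q zero ⇒ push push push Q Q Q zero ⇒ push push push S S Q Q zero ⇒ push push push push S Q Q zero ⇒ push push push push push Q Q Q Q zero ⇒ push push push push push zero Q Q Q zero ⇒ push push push push push zero zero Q Q zero ⇒ push push push push push zero zero zero Q zero ⇒ push push push push push zero zero zero zero zero

S ⇒ S zero   [S ::= S zero]
S zero ⇒ push Q Q zero   [S ::= push Q Q]
push Q Q zero ⇒ push S S Q zero   [Q ::= S S]
push S S Q zero ⇒ push push S Q zero   [S ::= push]
push push S Q zero ⇒ push push push Q Q Q zero   [S ::= push Q Q]
push push push Q Q Q zero ⇒ push push push S S Q Q zero   [Q ::= S S]
push push push S S Q Q zero ⇒ push push push push S Q Q zero   [S ::= push]
push push push push S Q Q zero ⇒ push push push push push Q Q Q Q zero   [S ::= push Q Q]
push push push push push Q Q Q Q zero ⇒ push push push push push zero Q Q Q zero   [Q ::= zero]
push push push push push zero Q Q Q zero ⇒ push push push push push zero zero Q Q zero   [Q ::= zero]
push push push push push zero zero Q Q zero ⇒ push push push push push zero zero zero Q zero   [Q ::= zero]
push push push push push zero zero zero Q zero ⇒ push push push push push zero zero zero zero zero   [Q ::= zero]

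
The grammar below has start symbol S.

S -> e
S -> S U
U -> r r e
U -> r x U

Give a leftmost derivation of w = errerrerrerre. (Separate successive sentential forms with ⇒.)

S ⇒ SU   [S -> S U]
SU ⇒ SUU   [S -> S U]
SUU ⇒ SUUU   [S -> S U]
SUUU ⇒ SUUUU   [S -> S U]
SUUUU ⇒ eUUUU   [S -> e]
eUUUU ⇒ erreUUU   [U -> r r e]
erreUUU ⇒ errerreUU   [U -> r r e]
errerreUU ⇒ errerrerreU   [U -> r r e]
errerrerreU ⇒ errerrerrerre   [U -> r r e]

S ⇒ SU ⇒ SUU ⇒ SUUU ⇒ SUUUU ⇒ eUUUU ⇒ erreUUU ⇒ errerreUU ⇒ errerrerreU ⇒ errerrerrerre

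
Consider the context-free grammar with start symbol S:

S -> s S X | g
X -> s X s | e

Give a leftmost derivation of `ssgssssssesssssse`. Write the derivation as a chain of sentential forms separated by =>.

S => sSX   [S -> s S X]
sSX => ssSXX   [S -> s S X]
ssSXX => ssgXX   [S -> g]
ssgXX => ssgsXsX   [X -> s X s]
ssgsXsX => ssgssXssX   [X -> s X s]
ssgssXssX => ssgsssXsssX   [X -> s X s]
ssgsssXsssX => ssgssssXssssX   [X -> s X s]
ssgssssXssssX => ssgsssssXsssssX   [X -> s X s]
ssgsssssXsssssX => ssgssssssXssssssX   [X -> s X s]
ssgssssssXssssssX => ssgssssssessssssX   [X -> e]
ssgssssssessssssX => ssgssssssesssssse   [X -> e]

S=>sSX=>ssSXX=>ssgXX=>ssgsXsX=>ssgssXssX=>ssgsssXsssX=>ssgssssXssssX=>ssgsssssXsssssX=>ssgssssssXssssssX=>ssgssssssessssssX=>ssgssssssesssssse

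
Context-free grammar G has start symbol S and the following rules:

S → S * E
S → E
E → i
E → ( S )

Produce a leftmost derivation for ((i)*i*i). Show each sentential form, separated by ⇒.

S ⇒ E ⇒ (S) ⇒ (S*E) ⇒ (S*E*E) ⇒ (E*E*E) ⇒ ((S)*E*E) ⇒ ((E)*E*E) ⇒ ((i)*E*E) ⇒ ((i)*i*E) ⇒ ((i)*i*i)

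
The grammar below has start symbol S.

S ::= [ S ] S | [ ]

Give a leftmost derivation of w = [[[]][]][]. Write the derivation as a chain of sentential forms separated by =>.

S => [S]S => [[S]S]S => [[[]]S]S => [[[]][]]S => [[[]][]][]

S => [S]S   [S ::= [ S ] S]
[S]S => [[S]S]S   [S ::= [ S ] S]
[[S]S]S => [[[]]S]S   [S ::= [ ]]
[[[]]S]S => [[[]][]]S   [S ::= [ ]]
[[[]][]]S => [[[]][]][]   [S ::= [ ]]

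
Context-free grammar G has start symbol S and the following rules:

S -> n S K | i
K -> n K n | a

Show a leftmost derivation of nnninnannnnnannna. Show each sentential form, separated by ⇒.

S ⇒ nSK   [S -> n S K]
nSK ⇒ nnSKK   [S -> n S K]
nnSKK ⇒ nnnSKKK   [S -> n S K]
nnnSKKK ⇒ nnniKKK   [S -> i]
nnniKKK ⇒ nnninKnKK   [K -> n K n]
nnninKnKK ⇒ nnninnKnnKK   [K -> n K n]
nnninnKnnKK ⇒ nnninnannKK   [K -> a]
nnninnannKK ⇒ nnninnannnKnK   [K -> n K n]
nnninnannnKnK ⇒ nnninnannnnKnnK   [K -> n K n]
nnninnannnnKnnK ⇒ nnninnannnnnKnnnK   [K -> n K n]
nnninnannnnnKnnnK ⇒ nnninnannnnnannnK   [K -> a]
nnninnannnnnannnK ⇒ nnninnannnnnannna   [K -> a]

S ⇒ nSK ⇒ nnSKK ⇒ nnnSKKK ⇒ nnniKKK ⇒ nnninKnKK ⇒ nnninnKnnKK ⇒ nnninnannKK ⇒ nnninnannnKnK ⇒ nnninnannnnKnnK ⇒ nnninnannnnnKnnnK ⇒ nnninnannnnnannnK ⇒ nnninnannnnnannna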